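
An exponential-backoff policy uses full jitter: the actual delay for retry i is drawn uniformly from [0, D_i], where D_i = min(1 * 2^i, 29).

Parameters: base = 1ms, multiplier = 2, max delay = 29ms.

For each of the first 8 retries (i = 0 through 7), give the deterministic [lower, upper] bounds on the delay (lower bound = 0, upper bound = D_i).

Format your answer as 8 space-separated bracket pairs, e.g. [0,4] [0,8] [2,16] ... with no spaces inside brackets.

Answer: [0,1] [0,2] [0,4] [0,8] [0,16] [0,29] [0,29] [0,29]

Derivation:
Computing bounds per retry:
  i=0: D_i=min(1*2^0,29)=1, bounds=[0,1]
  i=1: D_i=min(1*2^1,29)=2, bounds=[0,2]
  i=2: D_i=min(1*2^2,29)=4, bounds=[0,4]
  i=3: D_i=min(1*2^3,29)=8, bounds=[0,8]
  i=4: D_i=min(1*2^4,29)=16, bounds=[0,16]
  i=5: D_i=min(1*2^5,29)=29, bounds=[0,29]
  i=6: D_i=min(1*2^6,29)=29, bounds=[0,29]
  i=7: D_i=min(1*2^7,29)=29, bounds=[0,29]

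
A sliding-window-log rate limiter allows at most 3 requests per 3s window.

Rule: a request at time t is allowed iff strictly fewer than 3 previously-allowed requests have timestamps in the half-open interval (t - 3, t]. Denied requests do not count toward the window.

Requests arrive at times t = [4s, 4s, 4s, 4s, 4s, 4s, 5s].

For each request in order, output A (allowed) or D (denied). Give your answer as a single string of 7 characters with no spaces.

Tracking allowed requests in the window:
  req#1 t=4s: ALLOW
  req#2 t=4s: ALLOW
  req#3 t=4s: ALLOW
  req#4 t=4s: DENY
  req#5 t=4s: DENY
  req#6 t=4s: DENY
  req#7 t=5s: DENY

Answer: AAADDDD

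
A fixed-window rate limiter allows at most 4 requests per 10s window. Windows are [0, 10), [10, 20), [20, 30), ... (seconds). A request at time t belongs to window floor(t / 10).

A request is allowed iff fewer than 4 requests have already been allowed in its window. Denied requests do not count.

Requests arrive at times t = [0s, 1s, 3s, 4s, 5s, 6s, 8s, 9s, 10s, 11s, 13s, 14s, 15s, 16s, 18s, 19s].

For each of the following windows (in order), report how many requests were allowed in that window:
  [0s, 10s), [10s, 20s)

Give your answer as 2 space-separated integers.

Processing requests:
  req#1 t=0s (window 0): ALLOW
  req#2 t=1s (window 0): ALLOW
  req#3 t=3s (window 0): ALLOW
  req#4 t=4s (window 0): ALLOW
  req#5 t=5s (window 0): DENY
  req#6 t=6s (window 0): DENY
  req#7 t=8s (window 0): DENY
  req#8 t=9s (window 0): DENY
  req#9 t=10s (window 1): ALLOW
  req#10 t=11s (window 1): ALLOW
  req#11 t=13s (window 1): ALLOW
  req#12 t=14s (window 1): ALLOW
  req#13 t=15s (window 1): DENY
  req#14 t=16s (window 1): DENY
  req#15 t=18s (window 1): DENY
  req#16 t=19s (window 1): DENY

Allowed counts by window: 4 4

Answer: 4 4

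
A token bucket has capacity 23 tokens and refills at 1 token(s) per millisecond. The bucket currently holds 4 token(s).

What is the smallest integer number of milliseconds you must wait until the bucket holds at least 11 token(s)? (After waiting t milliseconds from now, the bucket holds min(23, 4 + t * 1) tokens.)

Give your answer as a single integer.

Need 4 + t * 1 >= 11, so t >= 7/1.
Smallest integer t = ceil(7/1) = 7.

Answer: 7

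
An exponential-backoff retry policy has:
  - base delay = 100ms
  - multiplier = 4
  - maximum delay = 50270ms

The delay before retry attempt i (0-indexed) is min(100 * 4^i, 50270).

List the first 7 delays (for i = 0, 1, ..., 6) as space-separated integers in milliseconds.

Computing each delay:
  i=0: min(100*4^0, 50270) = 100
  i=1: min(100*4^1, 50270) = 400
  i=2: min(100*4^2, 50270) = 1600
  i=3: min(100*4^3, 50270) = 6400
  i=4: min(100*4^4, 50270) = 25600
  i=5: min(100*4^5, 50270) = 50270
  i=6: min(100*4^6, 50270) = 50270

Answer: 100 400 1600 6400 25600 50270 50270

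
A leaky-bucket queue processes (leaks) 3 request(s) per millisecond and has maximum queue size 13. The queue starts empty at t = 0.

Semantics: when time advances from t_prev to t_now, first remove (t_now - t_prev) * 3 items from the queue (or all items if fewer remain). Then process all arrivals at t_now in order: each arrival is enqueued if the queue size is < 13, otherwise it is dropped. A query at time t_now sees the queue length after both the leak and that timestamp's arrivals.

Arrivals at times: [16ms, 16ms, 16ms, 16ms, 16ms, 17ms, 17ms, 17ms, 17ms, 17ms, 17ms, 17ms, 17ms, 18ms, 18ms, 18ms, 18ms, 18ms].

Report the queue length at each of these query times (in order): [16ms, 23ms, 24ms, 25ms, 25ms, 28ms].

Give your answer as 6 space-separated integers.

Answer: 5 0 0 0 0 0

Derivation:
Queue lengths at query times:
  query t=16ms: backlog = 5
  query t=23ms: backlog = 0
  query t=24ms: backlog = 0
  query t=25ms: backlog = 0
  query t=25ms: backlog = 0
  query t=28ms: backlog = 0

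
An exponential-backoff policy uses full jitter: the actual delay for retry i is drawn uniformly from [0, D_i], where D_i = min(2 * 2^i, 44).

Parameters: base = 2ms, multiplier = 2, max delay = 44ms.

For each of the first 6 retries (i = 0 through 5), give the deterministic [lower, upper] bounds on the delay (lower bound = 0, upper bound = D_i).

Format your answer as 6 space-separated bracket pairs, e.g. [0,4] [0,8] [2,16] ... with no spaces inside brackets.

Computing bounds per retry:
  i=0: D_i=min(2*2^0,44)=2, bounds=[0,2]
  i=1: D_i=min(2*2^1,44)=4, bounds=[0,4]
  i=2: D_i=min(2*2^2,44)=8, bounds=[0,8]
  i=3: D_i=min(2*2^3,44)=16, bounds=[0,16]
  i=4: D_i=min(2*2^4,44)=32, bounds=[0,32]
  i=5: D_i=min(2*2^5,44)=44, bounds=[0,44]

Answer: [0,2] [0,4] [0,8] [0,16] [0,32] [0,44]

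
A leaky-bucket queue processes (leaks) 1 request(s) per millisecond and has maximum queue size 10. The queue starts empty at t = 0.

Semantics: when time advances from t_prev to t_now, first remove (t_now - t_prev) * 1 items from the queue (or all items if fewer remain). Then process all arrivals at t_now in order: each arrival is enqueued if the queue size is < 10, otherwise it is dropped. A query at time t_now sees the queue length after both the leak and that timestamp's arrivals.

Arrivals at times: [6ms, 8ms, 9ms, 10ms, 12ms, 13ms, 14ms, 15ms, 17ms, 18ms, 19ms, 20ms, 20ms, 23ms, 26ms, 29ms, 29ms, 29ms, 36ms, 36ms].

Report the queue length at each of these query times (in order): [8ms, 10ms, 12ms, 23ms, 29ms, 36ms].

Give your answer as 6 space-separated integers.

Answer: 1 1 1 1 3 2

Derivation:
Queue lengths at query times:
  query t=8ms: backlog = 1
  query t=10ms: backlog = 1
  query t=12ms: backlog = 1
  query t=23ms: backlog = 1
  query t=29ms: backlog = 3
  query t=36ms: backlog = 2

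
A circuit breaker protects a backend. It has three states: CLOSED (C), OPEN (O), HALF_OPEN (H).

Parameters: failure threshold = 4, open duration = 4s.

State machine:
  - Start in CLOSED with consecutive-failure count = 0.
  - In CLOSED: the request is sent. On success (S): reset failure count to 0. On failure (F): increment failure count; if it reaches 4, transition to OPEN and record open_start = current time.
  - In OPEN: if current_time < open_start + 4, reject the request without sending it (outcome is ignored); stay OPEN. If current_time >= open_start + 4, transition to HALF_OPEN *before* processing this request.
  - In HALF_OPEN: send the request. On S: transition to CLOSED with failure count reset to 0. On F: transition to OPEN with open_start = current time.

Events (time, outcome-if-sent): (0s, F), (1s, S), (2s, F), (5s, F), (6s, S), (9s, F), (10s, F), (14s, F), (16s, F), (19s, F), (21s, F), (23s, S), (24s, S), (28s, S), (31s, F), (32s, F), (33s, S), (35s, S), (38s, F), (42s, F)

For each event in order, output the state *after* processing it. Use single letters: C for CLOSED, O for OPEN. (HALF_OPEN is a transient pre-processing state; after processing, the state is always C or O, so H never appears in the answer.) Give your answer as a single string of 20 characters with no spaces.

State after each event:
  event#1 t=0s outcome=F: state=CLOSED
  event#2 t=1s outcome=S: state=CLOSED
  event#3 t=2s outcome=F: state=CLOSED
  event#4 t=5s outcome=F: state=CLOSED
  event#5 t=6s outcome=S: state=CLOSED
  event#6 t=9s outcome=F: state=CLOSED
  event#7 t=10s outcome=F: state=CLOSED
  event#8 t=14s outcome=F: state=CLOSED
  event#9 t=16s outcome=F: state=OPEN
  event#10 t=19s outcome=F: state=OPEN
  event#11 t=21s outcome=F: state=OPEN
  event#12 t=23s outcome=S: state=OPEN
  event#13 t=24s outcome=S: state=OPEN
  event#14 t=28s outcome=S: state=CLOSED
  event#15 t=31s outcome=F: state=CLOSED
  event#16 t=32s outcome=F: state=CLOSED
  event#17 t=33s outcome=S: state=CLOSED
  event#18 t=35s outcome=S: state=CLOSED
  event#19 t=38s outcome=F: state=CLOSED
  event#20 t=42s outcome=F: state=CLOSED

Answer: CCCCCCCCOOOOOCCCCCCC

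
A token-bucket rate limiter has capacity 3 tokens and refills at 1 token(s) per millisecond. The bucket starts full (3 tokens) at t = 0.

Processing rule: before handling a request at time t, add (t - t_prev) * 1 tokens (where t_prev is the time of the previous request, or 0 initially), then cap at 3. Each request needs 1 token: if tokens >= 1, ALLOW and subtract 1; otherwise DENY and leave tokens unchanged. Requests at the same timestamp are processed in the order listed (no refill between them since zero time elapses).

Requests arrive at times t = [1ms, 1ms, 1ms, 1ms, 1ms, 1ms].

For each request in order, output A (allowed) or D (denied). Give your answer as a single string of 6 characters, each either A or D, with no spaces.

Simulating step by step:
  req#1 t=1ms: ALLOW
  req#2 t=1ms: ALLOW
  req#3 t=1ms: ALLOW
  req#4 t=1ms: DENY
  req#5 t=1ms: DENY
  req#6 t=1ms: DENY

Answer: AAADDD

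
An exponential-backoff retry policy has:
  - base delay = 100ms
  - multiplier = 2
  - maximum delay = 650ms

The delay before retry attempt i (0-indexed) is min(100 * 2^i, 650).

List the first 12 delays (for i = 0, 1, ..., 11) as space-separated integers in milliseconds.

Answer: 100 200 400 650 650 650 650 650 650 650 650 650

Derivation:
Computing each delay:
  i=0: min(100*2^0, 650) = 100
  i=1: min(100*2^1, 650) = 200
  i=2: min(100*2^2, 650) = 400
  i=3: min(100*2^3, 650) = 650
  i=4: min(100*2^4, 650) = 650
  i=5: min(100*2^5, 650) = 650
  i=6: min(100*2^6, 650) = 650
  i=7: min(100*2^7, 650) = 650
  i=8: min(100*2^8, 650) = 650
  i=9: min(100*2^9, 650) = 650
  i=10: min(100*2^10, 650) = 650
  i=11: min(100*2^11, 650) = 650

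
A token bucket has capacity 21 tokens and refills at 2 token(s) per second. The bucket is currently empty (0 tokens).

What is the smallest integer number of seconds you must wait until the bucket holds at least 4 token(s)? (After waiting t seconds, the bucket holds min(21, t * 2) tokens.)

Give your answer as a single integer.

Need t * 2 >= 4, so t >= 4/2.
Smallest integer t = ceil(4/2) = 2.

Answer: 2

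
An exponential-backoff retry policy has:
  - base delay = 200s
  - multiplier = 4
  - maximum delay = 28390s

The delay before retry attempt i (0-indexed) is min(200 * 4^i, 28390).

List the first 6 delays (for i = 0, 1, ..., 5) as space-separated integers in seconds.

Computing each delay:
  i=0: min(200*4^0, 28390) = 200
  i=1: min(200*4^1, 28390) = 800
  i=2: min(200*4^2, 28390) = 3200
  i=3: min(200*4^3, 28390) = 12800
  i=4: min(200*4^4, 28390) = 28390
  i=5: min(200*4^5, 28390) = 28390

Answer: 200 800 3200 12800 28390 28390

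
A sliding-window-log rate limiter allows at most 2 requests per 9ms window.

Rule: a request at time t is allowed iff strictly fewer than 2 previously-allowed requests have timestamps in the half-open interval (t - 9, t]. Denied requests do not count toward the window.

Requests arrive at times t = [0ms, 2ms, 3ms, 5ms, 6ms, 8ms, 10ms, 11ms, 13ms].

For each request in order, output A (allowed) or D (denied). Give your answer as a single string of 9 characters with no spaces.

Tracking allowed requests in the window:
  req#1 t=0ms: ALLOW
  req#2 t=2ms: ALLOW
  req#3 t=3ms: DENY
  req#4 t=5ms: DENY
  req#5 t=6ms: DENY
  req#6 t=8ms: DENY
  req#7 t=10ms: ALLOW
  req#8 t=11ms: ALLOW
  req#9 t=13ms: DENY

Answer: AADDDDAAD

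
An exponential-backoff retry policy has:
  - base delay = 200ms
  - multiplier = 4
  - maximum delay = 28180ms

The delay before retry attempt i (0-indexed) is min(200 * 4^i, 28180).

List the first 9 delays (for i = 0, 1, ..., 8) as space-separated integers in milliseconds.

Answer: 200 800 3200 12800 28180 28180 28180 28180 28180

Derivation:
Computing each delay:
  i=0: min(200*4^0, 28180) = 200
  i=1: min(200*4^1, 28180) = 800
  i=2: min(200*4^2, 28180) = 3200
  i=3: min(200*4^3, 28180) = 12800
  i=4: min(200*4^4, 28180) = 28180
  i=5: min(200*4^5, 28180) = 28180
  i=6: min(200*4^6, 28180) = 28180
  i=7: min(200*4^7, 28180) = 28180
  i=8: min(200*4^8, 28180) = 28180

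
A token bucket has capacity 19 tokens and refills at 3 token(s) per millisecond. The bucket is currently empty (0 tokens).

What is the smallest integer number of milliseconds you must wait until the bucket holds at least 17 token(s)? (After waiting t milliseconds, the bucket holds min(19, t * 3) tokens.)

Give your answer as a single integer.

Need t * 3 >= 17, so t >= 17/3.
Smallest integer t = ceil(17/3) = 6.

Answer: 6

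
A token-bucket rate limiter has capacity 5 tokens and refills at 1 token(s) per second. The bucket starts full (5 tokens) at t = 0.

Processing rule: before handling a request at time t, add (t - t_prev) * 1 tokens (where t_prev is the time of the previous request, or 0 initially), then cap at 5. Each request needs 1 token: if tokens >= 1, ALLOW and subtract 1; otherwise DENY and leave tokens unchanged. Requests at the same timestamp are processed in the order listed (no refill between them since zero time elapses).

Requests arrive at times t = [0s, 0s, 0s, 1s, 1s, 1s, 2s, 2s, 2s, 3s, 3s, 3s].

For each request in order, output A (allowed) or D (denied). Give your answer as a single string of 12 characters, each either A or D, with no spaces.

Simulating step by step:
  req#1 t=0s: ALLOW
  req#2 t=0s: ALLOW
  req#3 t=0s: ALLOW
  req#4 t=1s: ALLOW
  req#5 t=1s: ALLOW
  req#6 t=1s: ALLOW
  req#7 t=2s: ALLOW
  req#8 t=2s: DENY
  req#9 t=2s: DENY
  req#10 t=3s: ALLOW
  req#11 t=3s: DENY
  req#12 t=3s: DENY

Answer: AAAAAAADDADD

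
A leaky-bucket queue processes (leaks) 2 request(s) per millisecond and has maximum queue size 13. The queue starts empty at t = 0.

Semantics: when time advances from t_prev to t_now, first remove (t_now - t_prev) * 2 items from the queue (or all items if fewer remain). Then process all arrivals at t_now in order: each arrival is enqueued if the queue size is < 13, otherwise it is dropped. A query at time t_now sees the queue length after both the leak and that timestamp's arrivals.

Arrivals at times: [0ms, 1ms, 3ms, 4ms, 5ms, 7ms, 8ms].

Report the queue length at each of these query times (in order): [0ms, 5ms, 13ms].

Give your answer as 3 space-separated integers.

Answer: 1 1 0

Derivation:
Queue lengths at query times:
  query t=0ms: backlog = 1
  query t=5ms: backlog = 1
  query t=13ms: backlog = 0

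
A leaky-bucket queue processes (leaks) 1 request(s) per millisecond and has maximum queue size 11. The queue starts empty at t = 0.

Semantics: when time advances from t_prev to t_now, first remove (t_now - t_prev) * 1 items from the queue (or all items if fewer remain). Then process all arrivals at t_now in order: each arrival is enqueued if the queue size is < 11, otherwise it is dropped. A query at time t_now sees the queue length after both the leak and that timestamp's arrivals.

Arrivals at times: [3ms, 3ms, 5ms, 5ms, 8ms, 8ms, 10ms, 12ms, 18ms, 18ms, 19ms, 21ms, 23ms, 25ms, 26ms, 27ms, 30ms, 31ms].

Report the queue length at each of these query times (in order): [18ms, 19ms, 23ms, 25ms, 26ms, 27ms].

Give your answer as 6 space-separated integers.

Answer: 2 2 1 1 1 1

Derivation:
Queue lengths at query times:
  query t=18ms: backlog = 2
  query t=19ms: backlog = 2
  query t=23ms: backlog = 1
  query t=25ms: backlog = 1
  query t=26ms: backlog = 1
  query t=27ms: backlog = 1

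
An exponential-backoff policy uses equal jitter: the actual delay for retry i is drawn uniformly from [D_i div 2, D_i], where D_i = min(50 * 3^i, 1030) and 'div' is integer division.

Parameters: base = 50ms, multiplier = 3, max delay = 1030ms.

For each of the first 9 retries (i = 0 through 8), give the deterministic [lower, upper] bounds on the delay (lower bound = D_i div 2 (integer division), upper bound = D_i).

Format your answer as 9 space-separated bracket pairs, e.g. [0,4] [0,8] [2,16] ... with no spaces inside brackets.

Computing bounds per retry:
  i=0: D_i=min(50*3^0,1030)=50, bounds=[25,50]
  i=1: D_i=min(50*3^1,1030)=150, bounds=[75,150]
  i=2: D_i=min(50*3^2,1030)=450, bounds=[225,450]
  i=3: D_i=min(50*3^3,1030)=1030, bounds=[515,1030]
  i=4: D_i=min(50*3^4,1030)=1030, bounds=[515,1030]
  i=5: D_i=min(50*3^5,1030)=1030, bounds=[515,1030]
  i=6: D_i=min(50*3^6,1030)=1030, bounds=[515,1030]
  i=7: D_i=min(50*3^7,1030)=1030, bounds=[515,1030]
  i=8: D_i=min(50*3^8,1030)=1030, bounds=[515,1030]

Answer: [25,50] [75,150] [225,450] [515,1030] [515,1030] [515,1030] [515,1030] [515,1030] [515,1030]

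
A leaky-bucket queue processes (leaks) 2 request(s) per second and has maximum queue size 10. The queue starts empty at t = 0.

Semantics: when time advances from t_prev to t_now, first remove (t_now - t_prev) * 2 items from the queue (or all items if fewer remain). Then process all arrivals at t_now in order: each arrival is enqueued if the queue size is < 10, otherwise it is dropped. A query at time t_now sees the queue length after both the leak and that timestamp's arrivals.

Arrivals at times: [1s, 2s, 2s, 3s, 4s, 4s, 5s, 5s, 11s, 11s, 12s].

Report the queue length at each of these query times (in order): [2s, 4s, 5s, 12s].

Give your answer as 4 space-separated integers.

Queue lengths at query times:
  query t=2s: backlog = 2
  query t=4s: backlog = 2
  query t=5s: backlog = 2
  query t=12s: backlog = 1

Answer: 2 2 2 1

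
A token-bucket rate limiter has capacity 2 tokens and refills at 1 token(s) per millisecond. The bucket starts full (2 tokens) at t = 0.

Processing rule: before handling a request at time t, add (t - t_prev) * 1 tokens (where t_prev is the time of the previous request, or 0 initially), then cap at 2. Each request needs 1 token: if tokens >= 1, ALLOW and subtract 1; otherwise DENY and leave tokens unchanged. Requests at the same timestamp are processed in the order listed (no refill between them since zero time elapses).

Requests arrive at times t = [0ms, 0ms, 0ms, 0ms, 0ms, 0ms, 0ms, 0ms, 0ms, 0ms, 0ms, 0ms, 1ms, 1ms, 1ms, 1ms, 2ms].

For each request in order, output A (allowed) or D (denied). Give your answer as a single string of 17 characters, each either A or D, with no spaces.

Simulating step by step:
  req#1 t=0ms: ALLOW
  req#2 t=0ms: ALLOW
  req#3 t=0ms: DENY
  req#4 t=0ms: DENY
  req#5 t=0ms: DENY
  req#6 t=0ms: DENY
  req#7 t=0ms: DENY
  req#8 t=0ms: DENY
  req#9 t=0ms: DENY
  req#10 t=0ms: DENY
  req#11 t=0ms: DENY
  req#12 t=0ms: DENY
  req#13 t=1ms: ALLOW
  req#14 t=1ms: DENY
  req#15 t=1ms: DENY
  req#16 t=1ms: DENY
  req#17 t=2ms: ALLOW

Answer: AADDDDDDDDDDADDDA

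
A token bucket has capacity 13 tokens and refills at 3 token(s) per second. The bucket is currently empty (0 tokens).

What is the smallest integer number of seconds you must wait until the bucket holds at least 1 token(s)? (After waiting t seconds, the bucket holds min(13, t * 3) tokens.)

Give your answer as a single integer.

Need t * 3 >= 1, so t >= 1/3.
Smallest integer t = ceil(1/3) = 1.

Answer: 1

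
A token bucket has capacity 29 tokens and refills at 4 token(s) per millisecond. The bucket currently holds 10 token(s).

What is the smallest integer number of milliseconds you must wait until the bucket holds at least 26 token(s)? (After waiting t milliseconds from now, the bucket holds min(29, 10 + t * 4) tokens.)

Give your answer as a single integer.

Need 10 + t * 4 >= 26, so t >= 16/4.
Smallest integer t = ceil(16/4) = 4.

Answer: 4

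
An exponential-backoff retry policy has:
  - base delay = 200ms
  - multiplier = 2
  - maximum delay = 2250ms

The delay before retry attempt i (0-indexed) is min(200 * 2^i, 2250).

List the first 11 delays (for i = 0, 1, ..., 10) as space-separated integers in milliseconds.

Computing each delay:
  i=0: min(200*2^0, 2250) = 200
  i=1: min(200*2^1, 2250) = 400
  i=2: min(200*2^2, 2250) = 800
  i=3: min(200*2^3, 2250) = 1600
  i=4: min(200*2^4, 2250) = 2250
  i=5: min(200*2^5, 2250) = 2250
  i=6: min(200*2^6, 2250) = 2250
  i=7: min(200*2^7, 2250) = 2250
  i=8: min(200*2^8, 2250) = 2250
  i=9: min(200*2^9, 2250) = 2250
  i=10: min(200*2^10, 2250) = 2250

Answer: 200 400 800 1600 2250 2250 2250 2250 2250 2250 2250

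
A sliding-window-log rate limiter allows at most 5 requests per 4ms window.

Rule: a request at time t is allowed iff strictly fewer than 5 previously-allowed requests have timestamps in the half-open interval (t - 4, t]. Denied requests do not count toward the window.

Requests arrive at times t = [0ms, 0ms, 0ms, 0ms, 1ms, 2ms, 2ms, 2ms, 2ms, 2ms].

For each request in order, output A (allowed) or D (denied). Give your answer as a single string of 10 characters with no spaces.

Tracking allowed requests in the window:
  req#1 t=0ms: ALLOW
  req#2 t=0ms: ALLOW
  req#3 t=0ms: ALLOW
  req#4 t=0ms: ALLOW
  req#5 t=1ms: ALLOW
  req#6 t=2ms: DENY
  req#7 t=2ms: DENY
  req#8 t=2ms: DENY
  req#9 t=2ms: DENY
  req#10 t=2ms: DENY

Answer: AAAAADDDDD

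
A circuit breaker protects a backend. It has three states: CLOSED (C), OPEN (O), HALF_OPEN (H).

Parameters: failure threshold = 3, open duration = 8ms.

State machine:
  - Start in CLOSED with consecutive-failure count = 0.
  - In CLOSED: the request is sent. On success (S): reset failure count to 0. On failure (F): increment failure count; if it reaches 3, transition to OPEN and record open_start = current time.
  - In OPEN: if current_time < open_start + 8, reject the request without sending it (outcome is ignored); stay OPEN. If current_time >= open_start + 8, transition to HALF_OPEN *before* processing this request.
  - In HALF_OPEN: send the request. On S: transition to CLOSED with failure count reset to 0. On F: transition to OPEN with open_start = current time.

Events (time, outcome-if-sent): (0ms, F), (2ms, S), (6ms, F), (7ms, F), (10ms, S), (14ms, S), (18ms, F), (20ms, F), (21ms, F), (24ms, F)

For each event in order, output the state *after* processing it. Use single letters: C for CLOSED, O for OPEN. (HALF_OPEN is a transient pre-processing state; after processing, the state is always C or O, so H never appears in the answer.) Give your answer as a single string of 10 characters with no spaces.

Answer: CCCCCCCCOO

Derivation:
State after each event:
  event#1 t=0ms outcome=F: state=CLOSED
  event#2 t=2ms outcome=S: state=CLOSED
  event#3 t=6ms outcome=F: state=CLOSED
  event#4 t=7ms outcome=F: state=CLOSED
  event#5 t=10ms outcome=S: state=CLOSED
  event#6 t=14ms outcome=S: state=CLOSED
  event#7 t=18ms outcome=F: state=CLOSED
  event#8 t=20ms outcome=F: state=CLOSED
  event#9 t=21ms outcome=F: state=OPEN
  event#10 t=24ms outcome=F: state=OPEN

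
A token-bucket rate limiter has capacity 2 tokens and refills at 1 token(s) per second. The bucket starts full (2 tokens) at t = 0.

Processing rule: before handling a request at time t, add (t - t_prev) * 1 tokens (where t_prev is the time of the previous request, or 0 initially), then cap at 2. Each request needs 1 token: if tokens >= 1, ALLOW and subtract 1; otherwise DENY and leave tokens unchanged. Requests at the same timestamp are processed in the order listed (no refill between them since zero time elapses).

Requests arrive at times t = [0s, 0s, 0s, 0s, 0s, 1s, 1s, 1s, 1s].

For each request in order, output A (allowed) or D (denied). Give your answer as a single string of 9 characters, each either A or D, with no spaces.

Answer: AADDDADDD

Derivation:
Simulating step by step:
  req#1 t=0s: ALLOW
  req#2 t=0s: ALLOW
  req#3 t=0s: DENY
  req#4 t=0s: DENY
  req#5 t=0s: DENY
  req#6 t=1s: ALLOW
  req#7 t=1s: DENY
  req#8 t=1s: DENY
  req#9 t=1s: DENY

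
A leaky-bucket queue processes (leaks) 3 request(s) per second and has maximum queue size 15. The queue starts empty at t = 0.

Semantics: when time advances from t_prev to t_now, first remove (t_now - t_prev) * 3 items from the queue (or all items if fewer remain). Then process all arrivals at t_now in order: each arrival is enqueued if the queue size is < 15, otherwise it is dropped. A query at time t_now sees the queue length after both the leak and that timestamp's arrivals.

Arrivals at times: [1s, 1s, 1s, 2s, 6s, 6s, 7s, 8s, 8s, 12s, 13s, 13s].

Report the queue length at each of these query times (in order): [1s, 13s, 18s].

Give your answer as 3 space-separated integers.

Answer: 3 2 0

Derivation:
Queue lengths at query times:
  query t=1s: backlog = 3
  query t=13s: backlog = 2
  query t=18s: backlog = 0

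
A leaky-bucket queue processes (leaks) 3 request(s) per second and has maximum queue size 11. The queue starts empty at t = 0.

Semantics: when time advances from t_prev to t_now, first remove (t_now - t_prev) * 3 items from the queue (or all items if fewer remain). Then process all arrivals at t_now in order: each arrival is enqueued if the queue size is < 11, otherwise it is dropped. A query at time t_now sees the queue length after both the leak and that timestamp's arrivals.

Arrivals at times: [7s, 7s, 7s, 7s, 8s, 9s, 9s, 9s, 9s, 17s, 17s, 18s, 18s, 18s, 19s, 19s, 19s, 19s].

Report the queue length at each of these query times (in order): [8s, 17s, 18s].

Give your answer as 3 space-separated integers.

Answer: 2 2 3

Derivation:
Queue lengths at query times:
  query t=8s: backlog = 2
  query t=17s: backlog = 2
  query t=18s: backlog = 3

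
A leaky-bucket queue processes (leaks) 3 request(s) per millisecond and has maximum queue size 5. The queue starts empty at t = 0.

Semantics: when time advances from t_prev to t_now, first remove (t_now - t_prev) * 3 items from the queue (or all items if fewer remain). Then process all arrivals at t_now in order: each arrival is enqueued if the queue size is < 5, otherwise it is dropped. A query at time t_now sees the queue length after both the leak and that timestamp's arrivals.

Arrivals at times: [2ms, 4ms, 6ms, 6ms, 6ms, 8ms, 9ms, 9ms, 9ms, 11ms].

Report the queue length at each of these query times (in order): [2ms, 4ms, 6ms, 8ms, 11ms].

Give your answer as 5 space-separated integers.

Answer: 1 1 3 1 1

Derivation:
Queue lengths at query times:
  query t=2ms: backlog = 1
  query t=4ms: backlog = 1
  query t=6ms: backlog = 3
  query t=8ms: backlog = 1
  query t=11ms: backlog = 1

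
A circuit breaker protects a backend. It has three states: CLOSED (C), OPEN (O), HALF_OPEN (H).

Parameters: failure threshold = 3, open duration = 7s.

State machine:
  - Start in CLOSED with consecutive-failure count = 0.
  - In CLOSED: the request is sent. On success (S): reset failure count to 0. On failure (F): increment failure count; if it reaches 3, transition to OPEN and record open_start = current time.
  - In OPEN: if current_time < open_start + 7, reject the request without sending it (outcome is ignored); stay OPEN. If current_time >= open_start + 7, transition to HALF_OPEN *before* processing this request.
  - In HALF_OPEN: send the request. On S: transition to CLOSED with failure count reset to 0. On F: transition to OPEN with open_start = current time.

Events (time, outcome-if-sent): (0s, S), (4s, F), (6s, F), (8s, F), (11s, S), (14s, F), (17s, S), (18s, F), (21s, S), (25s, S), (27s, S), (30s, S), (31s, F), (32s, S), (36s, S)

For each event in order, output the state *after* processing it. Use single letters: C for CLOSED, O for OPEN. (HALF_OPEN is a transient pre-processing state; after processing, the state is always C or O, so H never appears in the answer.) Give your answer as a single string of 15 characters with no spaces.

Answer: CCCOOOCCCCCCCCC

Derivation:
State after each event:
  event#1 t=0s outcome=S: state=CLOSED
  event#2 t=4s outcome=F: state=CLOSED
  event#3 t=6s outcome=F: state=CLOSED
  event#4 t=8s outcome=F: state=OPEN
  event#5 t=11s outcome=S: state=OPEN
  event#6 t=14s outcome=F: state=OPEN
  event#7 t=17s outcome=S: state=CLOSED
  event#8 t=18s outcome=F: state=CLOSED
  event#9 t=21s outcome=S: state=CLOSED
  event#10 t=25s outcome=S: state=CLOSED
  event#11 t=27s outcome=S: state=CLOSED
  event#12 t=30s outcome=S: state=CLOSED
  event#13 t=31s outcome=F: state=CLOSED
  event#14 t=32s outcome=S: state=CLOSED
  event#15 t=36s outcome=S: state=CLOSED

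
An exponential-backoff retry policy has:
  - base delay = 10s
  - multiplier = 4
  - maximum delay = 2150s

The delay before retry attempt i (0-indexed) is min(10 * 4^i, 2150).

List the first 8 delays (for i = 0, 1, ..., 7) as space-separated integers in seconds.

Computing each delay:
  i=0: min(10*4^0, 2150) = 10
  i=1: min(10*4^1, 2150) = 40
  i=2: min(10*4^2, 2150) = 160
  i=3: min(10*4^3, 2150) = 640
  i=4: min(10*4^4, 2150) = 2150
  i=5: min(10*4^5, 2150) = 2150
  i=6: min(10*4^6, 2150) = 2150
  i=7: min(10*4^7, 2150) = 2150

Answer: 10 40 160 640 2150 2150 2150 2150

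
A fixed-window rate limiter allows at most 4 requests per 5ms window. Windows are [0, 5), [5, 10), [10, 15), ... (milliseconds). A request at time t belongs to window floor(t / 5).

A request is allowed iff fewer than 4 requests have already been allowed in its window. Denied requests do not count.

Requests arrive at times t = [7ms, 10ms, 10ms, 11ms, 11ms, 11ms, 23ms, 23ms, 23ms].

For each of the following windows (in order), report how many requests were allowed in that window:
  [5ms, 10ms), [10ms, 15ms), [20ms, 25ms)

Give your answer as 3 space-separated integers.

Processing requests:
  req#1 t=7ms (window 1): ALLOW
  req#2 t=10ms (window 2): ALLOW
  req#3 t=10ms (window 2): ALLOW
  req#4 t=11ms (window 2): ALLOW
  req#5 t=11ms (window 2): ALLOW
  req#6 t=11ms (window 2): DENY
  req#7 t=23ms (window 4): ALLOW
  req#8 t=23ms (window 4): ALLOW
  req#9 t=23ms (window 4): ALLOW

Allowed counts by window: 1 4 3

Answer: 1 4 3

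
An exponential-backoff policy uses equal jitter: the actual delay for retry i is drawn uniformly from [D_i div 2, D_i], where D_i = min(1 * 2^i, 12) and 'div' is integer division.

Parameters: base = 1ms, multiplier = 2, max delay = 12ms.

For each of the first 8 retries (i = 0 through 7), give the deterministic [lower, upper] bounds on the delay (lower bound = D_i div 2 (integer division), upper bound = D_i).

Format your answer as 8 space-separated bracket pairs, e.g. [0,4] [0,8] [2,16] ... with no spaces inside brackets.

Computing bounds per retry:
  i=0: D_i=min(1*2^0,12)=1, bounds=[0,1]
  i=1: D_i=min(1*2^1,12)=2, bounds=[1,2]
  i=2: D_i=min(1*2^2,12)=4, bounds=[2,4]
  i=3: D_i=min(1*2^3,12)=8, bounds=[4,8]
  i=4: D_i=min(1*2^4,12)=12, bounds=[6,12]
  i=5: D_i=min(1*2^5,12)=12, bounds=[6,12]
  i=6: D_i=min(1*2^6,12)=12, bounds=[6,12]
  i=7: D_i=min(1*2^7,12)=12, bounds=[6,12]

Answer: [0,1] [1,2] [2,4] [4,8] [6,12] [6,12] [6,12] [6,12]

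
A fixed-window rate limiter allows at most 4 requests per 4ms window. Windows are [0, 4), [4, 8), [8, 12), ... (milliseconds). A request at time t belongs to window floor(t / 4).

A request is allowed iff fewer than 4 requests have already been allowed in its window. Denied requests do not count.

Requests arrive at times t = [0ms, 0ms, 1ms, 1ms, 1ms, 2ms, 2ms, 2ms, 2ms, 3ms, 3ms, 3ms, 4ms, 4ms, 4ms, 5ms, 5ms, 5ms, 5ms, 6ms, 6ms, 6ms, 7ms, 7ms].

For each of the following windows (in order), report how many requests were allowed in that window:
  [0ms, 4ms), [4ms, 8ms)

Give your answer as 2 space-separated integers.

Processing requests:
  req#1 t=0ms (window 0): ALLOW
  req#2 t=0ms (window 0): ALLOW
  req#3 t=1ms (window 0): ALLOW
  req#4 t=1ms (window 0): ALLOW
  req#5 t=1ms (window 0): DENY
  req#6 t=2ms (window 0): DENY
  req#7 t=2ms (window 0): DENY
  req#8 t=2ms (window 0): DENY
  req#9 t=2ms (window 0): DENY
  req#10 t=3ms (window 0): DENY
  req#11 t=3ms (window 0): DENY
  req#12 t=3ms (window 0): DENY
  req#13 t=4ms (window 1): ALLOW
  req#14 t=4ms (window 1): ALLOW
  req#15 t=4ms (window 1): ALLOW
  req#16 t=5ms (window 1): ALLOW
  req#17 t=5ms (window 1): DENY
  req#18 t=5ms (window 1): DENY
  req#19 t=5ms (window 1): DENY
  req#20 t=6ms (window 1): DENY
  req#21 t=6ms (window 1): DENY
  req#22 t=6ms (window 1): DENY
  req#23 t=7ms (window 1): DENY
  req#24 t=7ms (window 1): DENY

Allowed counts by window: 4 4

Answer: 4 4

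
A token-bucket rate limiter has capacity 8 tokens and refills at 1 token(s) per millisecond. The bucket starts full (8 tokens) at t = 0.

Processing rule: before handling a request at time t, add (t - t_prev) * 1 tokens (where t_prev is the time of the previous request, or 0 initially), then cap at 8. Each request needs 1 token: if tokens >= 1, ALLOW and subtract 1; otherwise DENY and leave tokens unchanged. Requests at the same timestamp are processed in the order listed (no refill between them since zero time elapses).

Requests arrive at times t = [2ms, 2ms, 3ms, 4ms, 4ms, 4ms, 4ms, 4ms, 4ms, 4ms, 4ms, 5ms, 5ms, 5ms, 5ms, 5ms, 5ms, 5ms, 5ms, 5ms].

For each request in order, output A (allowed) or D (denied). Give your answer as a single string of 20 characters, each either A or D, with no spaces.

Answer: AAAAAAAAAADADDDDDDDD

Derivation:
Simulating step by step:
  req#1 t=2ms: ALLOW
  req#2 t=2ms: ALLOW
  req#3 t=3ms: ALLOW
  req#4 t=4ms: ALLOW
  req#5 t=4ms: ALLOW
  req#6 t=4ms: ALLOW
  req#7 t=4ms: ALLOW
  req#8 t=4ms: ALLOW
  req#9 t=4ms: ALLOW
  req#10 t=4ms: ALLOW
  req#11 t=4ms: DENY
  req#12 t=5ms: ALLOW
  req#13 t=5ms: DENY
  req#14 t=5ms: DENY
  req#15 t=5ms: DENY
  req#16 t=5ms: DENY
  req#17 t=5ms: DENY
  req#18 t=5ms: DENY
  req#19 t=5ms: DENY
  req#20 t=5ms: DENY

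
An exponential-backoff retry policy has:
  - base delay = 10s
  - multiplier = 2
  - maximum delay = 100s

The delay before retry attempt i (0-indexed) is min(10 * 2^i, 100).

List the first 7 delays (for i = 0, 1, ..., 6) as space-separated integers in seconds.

Computing each delay:
  i=0: min(10*2^0, 100) = 10
  i=1: min(10*2^1, 100) = 20
  i=2: min(10*2^2, 100) = 40
  i=3: min(10*2^3, 100) = 80
  i=4: min(10*2^4, 100) = 100
  i=5: min(10*2^5, 100) = 100
  i=6: min(10*2^6, 100) = 100

Answer: 10 20 40 80 100 100 100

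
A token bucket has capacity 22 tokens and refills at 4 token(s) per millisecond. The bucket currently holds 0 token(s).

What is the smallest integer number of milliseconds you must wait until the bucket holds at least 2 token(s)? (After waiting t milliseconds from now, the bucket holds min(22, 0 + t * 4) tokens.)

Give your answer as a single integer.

Answer: 1

Derivation:
Need 0 + t * 4 >= 2, so t >= 2/4.
Smallest integer t = ceil(2/4) = 1.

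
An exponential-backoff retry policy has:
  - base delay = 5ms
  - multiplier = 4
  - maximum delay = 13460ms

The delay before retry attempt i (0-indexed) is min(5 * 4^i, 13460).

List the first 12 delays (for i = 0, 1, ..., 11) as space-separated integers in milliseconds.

Computing each delay:
  i=0: min(5*4^0, 13460) = 5
  i=1: min(5*4^1, 13460) = 20
  i=2: min(5*4^2, 13460) = 80
  i=3: min(5*4^3, 13460) = 320
  i=4: min(5*4^4, 13460) = 1280
  i=5: min(5*4^5, 13460) = 5120
  i=6: min(5*4^6, 13460) = 13460
  i=7: min(5*4^7, 13460) = 13460
  i=8: min(5*4^8, 13460) = 13460
  i=9: min(5*4^9, 13460) = 13460
  i=10: min(5*4^10, 13460) = 13460
  i=11: min(5*4^11, 13460) = 13460

Answer: 5 20 80 320 1280 5120 13460 13460 13460 13460 13460 13460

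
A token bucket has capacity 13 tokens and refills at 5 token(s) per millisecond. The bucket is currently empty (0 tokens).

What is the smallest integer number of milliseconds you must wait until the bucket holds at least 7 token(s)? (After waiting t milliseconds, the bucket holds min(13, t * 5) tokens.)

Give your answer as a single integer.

Answer: 2

Derivation:
Need t * 5 >= 7, so t >= 7/5.
Smallest integer t = ceil(7/5) = 2.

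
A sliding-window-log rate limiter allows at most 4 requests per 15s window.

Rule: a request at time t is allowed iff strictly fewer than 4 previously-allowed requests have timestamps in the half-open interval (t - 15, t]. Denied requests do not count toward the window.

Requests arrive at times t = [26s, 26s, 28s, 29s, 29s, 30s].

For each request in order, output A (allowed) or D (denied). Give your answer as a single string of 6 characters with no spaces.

Answer: AAAADD

Derivation:
Tracking allowed requests in the window:
  req#1 t=26s: ALLOW
  req#2 t=26s: ALLOW
  req#3 t=28s: ALLOW
  req#4 t=29s: ALLOW
  req#5 t=29s: DENY
  req#6 t=30s: DENY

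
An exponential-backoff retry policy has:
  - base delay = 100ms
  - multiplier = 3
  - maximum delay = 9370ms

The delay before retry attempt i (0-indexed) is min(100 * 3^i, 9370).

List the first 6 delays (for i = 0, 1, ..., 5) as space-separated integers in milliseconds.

Answer: 100 300 900 2700 8100 9370

Derivation:
Computing each delay:
  i=0: min(100*3^0, 9370) = 100
  i=1: min(100*3^1, 9370) = 300
  i=2: min(100*3^2, 9370) = 900
  i=3: min(100*3^3, 9370) = 2700
  i=4: min(100*3^4, 9370) = 8100
  i=5: min(100*3^5, 9370) = 9370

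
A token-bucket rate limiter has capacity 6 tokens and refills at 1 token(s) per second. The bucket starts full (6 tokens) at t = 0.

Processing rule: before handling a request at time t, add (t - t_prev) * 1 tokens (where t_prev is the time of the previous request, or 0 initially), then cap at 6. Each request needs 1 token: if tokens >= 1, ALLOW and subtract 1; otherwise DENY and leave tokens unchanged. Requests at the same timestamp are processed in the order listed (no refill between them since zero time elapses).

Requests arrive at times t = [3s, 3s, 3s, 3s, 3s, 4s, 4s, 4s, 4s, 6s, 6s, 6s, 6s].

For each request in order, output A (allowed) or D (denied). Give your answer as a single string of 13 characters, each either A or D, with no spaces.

Answer: AAAAAAADDAADD

Derivation:
Simulating step by step:
  req#1 t=3s: ALLOW
  req#2 t=3s: ALLOW
  req#3 t=3s: ALLOW
  req#4 t=3s: ALLOW
  req#5 t=3s: ALLOW
  req#6 t=4s: ALLOW
  req#7 t=4s: ALLOW
  req#8 t=4s: DENY
  req#9 t=4s: DENY
  req#10 t=6s: ALLOW
  req#11 t=6s: ALLOW
  req#12 t=6s: DENY
  req#13 t=6s: DENY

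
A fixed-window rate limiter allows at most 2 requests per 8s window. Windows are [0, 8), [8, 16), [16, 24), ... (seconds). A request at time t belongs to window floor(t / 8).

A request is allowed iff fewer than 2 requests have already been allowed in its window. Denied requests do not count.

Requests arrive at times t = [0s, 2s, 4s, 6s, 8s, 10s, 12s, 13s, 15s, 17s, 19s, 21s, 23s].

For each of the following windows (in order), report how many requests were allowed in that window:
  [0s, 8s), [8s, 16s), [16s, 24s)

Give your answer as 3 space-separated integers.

Processing requests:
  req#1 t=0s (window 0): ALLOW
  req#2 t=2s (window 0): ALLOW
  req#3 t=4s (window 0): DENY
  req#4 t=6s (window 0): DENY
  req#5 t=8s (window 1): ALLOW
  req#6 t=10s (window 1): ALLOW
  req#7 t=12s (window 1): DENY
  req#8 t=13s (window 1): DENY
  req#9 t=15s (window 1): DENY
  req#10 t=17s (window 2): ALLOW
  req#11 t=19s (window 2): ALLOW
  req#12 t=21s (window 2): DENY
  req#13 t=23s (window 2): DENY

Allowed counts by window: 2 2 2

Answer: 2 2 2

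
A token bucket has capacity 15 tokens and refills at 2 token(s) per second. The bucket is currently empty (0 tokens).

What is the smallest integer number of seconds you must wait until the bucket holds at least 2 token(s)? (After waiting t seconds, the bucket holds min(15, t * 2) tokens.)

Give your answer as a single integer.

Need t * 2 >= 2, so t >= 2/2.
Smallest integer t = ceil(2/2) = 1.

Answer: 1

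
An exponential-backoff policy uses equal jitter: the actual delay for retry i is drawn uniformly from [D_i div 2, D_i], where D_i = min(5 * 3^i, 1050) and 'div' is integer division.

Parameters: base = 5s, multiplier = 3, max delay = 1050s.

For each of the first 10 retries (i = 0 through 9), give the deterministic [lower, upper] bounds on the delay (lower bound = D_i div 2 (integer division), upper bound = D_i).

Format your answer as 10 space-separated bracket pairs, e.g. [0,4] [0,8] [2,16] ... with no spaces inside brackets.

Computing bounds per retry:
  i=0: D_i=min(5*3^0,1050)=5, bounds=[2,5]
  i=1: D_i=min(5*3^1,1050)=15, bounds=[7,15]
  i=2: D_i=min(5*3^2,1050)=45, bounds=[22,45]
  i=3: D_i=min(5*3^3,1050)=135, bounds=[67,135]
  i=4: D_i=min(5*3^4,1050)=405, bounds=[202,405]
  i=5: D_i=min(5*3^5,1050)=1050, bounds=[525,1050]
  i=6: D_i=min(5*3^6,1050)=1050, bounds=[525,1050]
  i=7: D_i=min(5*3^7,1050)=1050, bounds=[525,1050]
  i=8: D_i=min(5*3^8,1050)=1050, bounds=[525,1050]
  i=9: D_i=min(5*3^9,1050)=1050, bounds=[525,1050]

Answer: [2,5] [7,15] [22,45] [67,135] [202,405] [525,1050] [525,1050] [525,1050] [525,1050] [525,1050]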